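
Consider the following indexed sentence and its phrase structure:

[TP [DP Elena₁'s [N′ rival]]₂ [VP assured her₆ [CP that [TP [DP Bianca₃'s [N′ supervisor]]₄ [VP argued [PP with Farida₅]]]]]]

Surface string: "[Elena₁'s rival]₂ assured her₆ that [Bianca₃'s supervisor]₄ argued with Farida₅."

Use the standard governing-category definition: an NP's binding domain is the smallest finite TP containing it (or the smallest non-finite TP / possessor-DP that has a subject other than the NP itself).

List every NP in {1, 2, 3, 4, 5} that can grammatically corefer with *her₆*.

*her* is a pronoun, so Principle B applies: it must be free in its binding domain.
Binding domain of *her₆*: the matrix TP, whose subject is [Elena₁'s rival]₂.
*Elena₁* and the pronoun do not c-command one another → neither Principle B nor Principle C is at stake; coindexation permitted.
*[Elena₁'s rival]₂* c-commands the pronoun within its binding domain → coindexation would violate Principle B.
*Bianca₃*: the pronoun c-commands this R-expression → coindexation would violate Principle C on *Bianca₃*.
*[Bianca₃'s supervisor]₄*: the pronoun c-commands this R-expression → coindexation would violate Principle C on *[Bianca₃'s supervisor]₄*.
*Farida₅*: the pronoun c-commands this R-expression → coindexation would violate Principle C on *Farida₅*.

{1}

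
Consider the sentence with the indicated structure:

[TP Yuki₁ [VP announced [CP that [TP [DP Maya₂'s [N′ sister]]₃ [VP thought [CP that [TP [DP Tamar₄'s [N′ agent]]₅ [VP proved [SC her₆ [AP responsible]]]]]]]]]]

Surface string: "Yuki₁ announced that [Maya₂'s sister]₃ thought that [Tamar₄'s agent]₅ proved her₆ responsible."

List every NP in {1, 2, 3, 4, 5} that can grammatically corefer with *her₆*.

*her* is a pronoun, so Principle B applies: it must be free in its binding domain.
Binding domain of *her₆*: the embedded TP, whose subject is [Tamar₄'s agent]₅.
*Yuki₁* c-commands the pronoun but from outside its binding domain, and is not c-commanded by it → coindexation permitted.
*Maya₂* and the pronoun do not c-command one another → neither Principle B nor Principle C is at stake; coindexation permitted.
*[Maya₂'s sister]₃* c-commands the pronoun but from outside its binding domain, and is not c-commanded by it → coindexation permitted.
*Tamar₄* and the pronoun do not c-command one another → neither Principle B nor Principle C is at stake; coindexation permitted.
*[Tamar₄'s agent]₅* c-commands the pronoun within its binding domain → coindexation would violate Principle B.

{1, 2, 3, 4}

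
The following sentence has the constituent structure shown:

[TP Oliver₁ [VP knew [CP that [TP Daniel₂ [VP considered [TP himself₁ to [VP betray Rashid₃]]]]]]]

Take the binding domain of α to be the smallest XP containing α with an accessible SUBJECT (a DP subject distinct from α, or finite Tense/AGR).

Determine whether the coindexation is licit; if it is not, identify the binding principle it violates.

Principle A

The two coindexed NPs are *Oliver₁* and *himself₁*.
*himself₁* is an anaphor. Principle A requires it to be bound within its binding domain — the embedded TP, whose subject is Daniel₂.
Within that domain it is c-commanded by *Daniel₂*, which does not share its index.
*Oliver₁* does c-command the anaphor, but from outside its binding domain.
The anaphor is unbound in its domain → Principle A violation.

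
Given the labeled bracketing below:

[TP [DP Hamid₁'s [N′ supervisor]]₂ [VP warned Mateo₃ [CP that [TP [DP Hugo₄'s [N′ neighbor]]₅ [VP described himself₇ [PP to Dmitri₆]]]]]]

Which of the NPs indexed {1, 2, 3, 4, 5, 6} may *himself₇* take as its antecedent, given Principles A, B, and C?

{5}

*himself* is an anaphor, so Principle A applies: it must be bound in its binding domain.
Binding domain of *himself₇*: the embedded TP, whose subject is [Hugo₄'s neighbor]₅.
*Hamid₁* does not c-command the anaphor → cannot bind it.
*[Hamid₁'s supervisor]₂* c-commands the anaphor but is outside its binding domain → cannot satisfy Principle A.
*Mateo₃* c-commands the anaphor but is outside its binding domain → cannot satisfy Principle A.
*Hugo₄* does not c-command the anaphor → cannot bind it.
*[Hugo₄'s neighbor]₅* c-commands the anaphor within its binding domain → licit binder.
*Dmitri₆* does not c-command the anaphor → cannot bind it.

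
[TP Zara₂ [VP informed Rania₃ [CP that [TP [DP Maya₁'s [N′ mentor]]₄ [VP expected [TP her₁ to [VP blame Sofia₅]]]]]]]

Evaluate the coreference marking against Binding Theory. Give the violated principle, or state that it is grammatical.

grammatical

The two coindexed NPs are *Maya₁* and *her₁*.
*her₁* is a pronoun; its binding domain is the embedded TP, whose subject is [Maya₁'s mentor]₄. Within that domain it is c-commanded only by *[Maya₁'s mentor]₄*, which carries a different index — the pronoun is free locally, so Principle B holds.
*Maya₁* is an R-expression; *her₁* does not c-command it, and no other NP shares its index, so Principle C is satisfied.
All principles are respected.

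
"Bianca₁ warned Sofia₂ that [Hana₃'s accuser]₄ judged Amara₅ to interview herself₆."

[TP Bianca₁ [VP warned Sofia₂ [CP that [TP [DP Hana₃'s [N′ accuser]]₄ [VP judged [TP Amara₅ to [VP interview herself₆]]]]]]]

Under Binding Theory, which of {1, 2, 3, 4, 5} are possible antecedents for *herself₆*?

{5}

*herself* is an anaphor, so Principle A applies: it must be bound in its binding domain.
Binding domain of *herself₆*: the embedded TP, whose subject is Amara₅.
*Bianca₁* c-commands the anaphor but is outside its binding domain → cannot satisfy Principle A.
*Sofia₂* c-commands the anaphor but is outside its binding domain → cannot satisfy Principle A.
*Hana₃* does not c-command the anaphor → cannot bind it.
*[Hana₃'s accuser]₄* c-commands the anaphor but is outside its binding domain → cannot satisfy Principle A.
*Amara₅* c-commands the anaphor within its binding domain → licit binder.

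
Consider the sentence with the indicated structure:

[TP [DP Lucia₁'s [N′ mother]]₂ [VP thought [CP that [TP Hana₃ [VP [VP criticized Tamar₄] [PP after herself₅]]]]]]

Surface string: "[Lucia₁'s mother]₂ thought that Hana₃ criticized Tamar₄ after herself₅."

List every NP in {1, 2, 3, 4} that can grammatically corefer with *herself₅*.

{3}

*herself* is an anaphor, so Principle A applies: it must be bound in its binding domain.
Binding domain of *herself₅*: the embedded TP, whose subject is Hana₃.
*Lucia₁* does not c-command the anaphor → cannot bind it.
*[Lucia₁'s mother]₂* c-commands the anaphor but is outside its binding domain → cannot satisfy Principle A.
*Hana₃* c-commands the anaphor within its binding domain → licit binder.
*Tamar₄* does not c-command the anaphor → cannot bind it.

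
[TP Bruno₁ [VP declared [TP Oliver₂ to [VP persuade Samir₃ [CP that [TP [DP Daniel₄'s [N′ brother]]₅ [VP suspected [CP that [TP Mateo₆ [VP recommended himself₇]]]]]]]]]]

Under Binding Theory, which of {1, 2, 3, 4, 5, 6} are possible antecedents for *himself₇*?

*himself* is an anaphor, so Principle A applies: it must be bound in its binding domain.
Binding domain of *himself₇*: the embedded TP, whose subject is Mateo₆.
*Bruno₁* c-commands the anaphor but is outside its binding domain → cannot satisfy Principle A.
*Oliver₂* c-commands the anaphor but is outside its binding domain → cannot satisfy Principle A.
*Samir₃* c-commands the anaphor but is outside its binding domain → cannot satisfy Principle A.
*Daniel₄* does not c-command the anaphor → cannot bind it.
*[Daniel₄'s brother]₅* c-commands the anaphor but is outside its binding domain → cannot satisfy Principle A.
*Mateo₆* c-commands the anaphor within its binding domain → licit binder.

{6}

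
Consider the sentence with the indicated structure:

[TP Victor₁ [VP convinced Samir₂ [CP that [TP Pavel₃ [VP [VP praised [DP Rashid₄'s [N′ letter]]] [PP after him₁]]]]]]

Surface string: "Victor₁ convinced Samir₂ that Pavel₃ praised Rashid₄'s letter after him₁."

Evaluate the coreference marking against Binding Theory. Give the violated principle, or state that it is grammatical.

The two coindexed NPs are *Victor₁* and *him₁*.
*him₁* is a pronoun; its binding domain is the embedded TP, whose subject is Pavel₃. Within that domain it is c-commanded only by *Pavel₃*, which carries a different index — the pronoun is free locally, so Principle B holds.
*Victor₁* is an R-expression; *him₁* does not c-command it, and no other NP shares its index, so Principle C is satisfied.
All principles are respected.

grammatical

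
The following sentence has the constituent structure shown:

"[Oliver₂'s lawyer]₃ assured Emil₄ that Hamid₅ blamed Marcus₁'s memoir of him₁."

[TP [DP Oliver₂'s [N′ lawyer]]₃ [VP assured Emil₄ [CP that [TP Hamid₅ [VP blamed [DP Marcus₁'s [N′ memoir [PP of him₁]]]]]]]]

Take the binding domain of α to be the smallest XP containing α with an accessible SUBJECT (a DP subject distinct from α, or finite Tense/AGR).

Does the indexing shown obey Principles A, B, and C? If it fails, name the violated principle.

The two coindexed NPs are *Marcus₁* and *him₁*.
*him₁* is a pronoun. Its binding domain is the possessed DP, whose subject is Marcus₁.
*Marcus₁* c-commands it within that domain and carries the same index.
The pronoun is locally bound → Principle B violation.

Principle B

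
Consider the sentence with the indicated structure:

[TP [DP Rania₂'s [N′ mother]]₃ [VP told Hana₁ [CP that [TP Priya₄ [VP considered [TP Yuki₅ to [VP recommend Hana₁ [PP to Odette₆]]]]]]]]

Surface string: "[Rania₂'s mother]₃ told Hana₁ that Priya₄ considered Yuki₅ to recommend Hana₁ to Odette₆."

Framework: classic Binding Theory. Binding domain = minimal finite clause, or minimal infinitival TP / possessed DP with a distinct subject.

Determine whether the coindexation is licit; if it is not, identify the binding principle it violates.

The two coindexed NPs are *Hana₁* (the higher occurrence) and *Hana₁* (the lower occurrence).
*Hana₁* (the lower occurrence) is an R-expression. Principle C requires it to be free everywhere.
*Hana₁* (the higher occurrence) c-commands it and carries the same index.
The R-expression is bound → Principle C violation.

Principle C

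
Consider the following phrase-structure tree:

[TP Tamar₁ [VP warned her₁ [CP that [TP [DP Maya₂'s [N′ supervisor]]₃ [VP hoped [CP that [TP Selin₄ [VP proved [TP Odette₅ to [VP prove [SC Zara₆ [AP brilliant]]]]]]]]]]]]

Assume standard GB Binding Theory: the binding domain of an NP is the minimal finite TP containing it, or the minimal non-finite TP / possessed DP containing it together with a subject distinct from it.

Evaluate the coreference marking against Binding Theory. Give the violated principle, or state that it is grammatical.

Principle B

The two coindexed NPs are *Tamar₁* and *her₁*.
*her₁* is a pronoun. Its binding domain is the matrix TP, whose subject is Tamar₁.
*Tamar₁* c-commands it within that domain and carries the same index.
The pronoun is locally bound → Principle B violation.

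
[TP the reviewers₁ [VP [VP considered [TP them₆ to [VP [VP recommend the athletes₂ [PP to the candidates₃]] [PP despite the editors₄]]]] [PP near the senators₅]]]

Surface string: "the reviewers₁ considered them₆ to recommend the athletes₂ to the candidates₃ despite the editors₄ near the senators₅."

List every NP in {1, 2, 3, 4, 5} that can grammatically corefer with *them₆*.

{5}

*them* is a pronoun, so Principle B applies: it must be free in its binding domain.
Binding domain of *them₆*: the matrix TP, whose subject is the reviewers₁.
*the reviewers₁* c-commands the pronoun within its binding domain → coindexation would violate Principle B.
*the athletes₂*: the pronoun c-commands this R-expression → coindexation would violate Principle C on *the athletes₂*.
*the candidates₃*: the pronoun c-commands this R-expression → coindexation would violate Principle C on *the candidates₃*.
*the editors₄*: the pronoun c-commands this R-expression → coindexation would violate Principle C on *the editors₄*.
*the senators₅* and the pronoun do not c-command one another → neither Principle B nor Principle C is at stake; coindexation permitted.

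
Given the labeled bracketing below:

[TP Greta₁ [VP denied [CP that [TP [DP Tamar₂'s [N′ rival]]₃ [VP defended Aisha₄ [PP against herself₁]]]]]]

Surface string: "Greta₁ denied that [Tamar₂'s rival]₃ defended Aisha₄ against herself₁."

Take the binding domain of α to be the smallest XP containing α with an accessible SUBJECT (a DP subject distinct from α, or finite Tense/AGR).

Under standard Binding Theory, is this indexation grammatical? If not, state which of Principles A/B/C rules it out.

Principle A

The two coindexed NPs are *Greta₁* and *herself₁*.
*herself₁* is an anaphor. Principle A requires it to be bound within its binding domain — the embedded TP, whose subject is [Tamar₂'s rival]₃.
Within that domain it is c-commanded by *[Tamar₂'s rival]₃*, *Aisha₄*, none of which share its index.
*Greta₁* does c-command the anaphor, but from outside its binding domain.
The anaphor is unbound in its domain → Principle A violation.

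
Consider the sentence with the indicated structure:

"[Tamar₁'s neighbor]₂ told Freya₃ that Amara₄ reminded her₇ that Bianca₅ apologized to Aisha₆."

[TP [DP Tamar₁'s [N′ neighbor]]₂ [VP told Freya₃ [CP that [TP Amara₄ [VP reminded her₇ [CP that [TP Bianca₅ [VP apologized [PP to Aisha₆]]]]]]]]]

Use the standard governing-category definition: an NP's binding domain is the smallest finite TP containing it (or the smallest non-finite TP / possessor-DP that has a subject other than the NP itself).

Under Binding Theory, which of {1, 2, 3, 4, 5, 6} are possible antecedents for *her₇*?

{1, 2, 3}

*her* is a pronoun, so Principle B applies: it must be free in its binding domain.
Binding domain of *her₇*: the embedded TP, whose subject is Amara₄.
*Tamar₁* and the pronoun do not c-command one another → neither Principle B nor Principle C is at stake; coindexation permitted.
*[Tamar₁'s neighbor]₂* c-commands the pronoun but from outside its binding domain, and is not c-commanded by it → coindexation permitted.
*Freya₃* c-commands the pronoun but from outside its binding domain, and is not c-commanded by it → coindexation permitted.
*Amara₄* c-commands the pronoun within its binding domain → coindexation would violate Principle B.
*Bianca₅*: the pronoun c-commands this R-expression → coindexation would violate Principle C on *Bianca₅*.
*Aisha₆*: the pronoun c-commands this R-expression → coindexation would violate Principle C on *Aisha₆*.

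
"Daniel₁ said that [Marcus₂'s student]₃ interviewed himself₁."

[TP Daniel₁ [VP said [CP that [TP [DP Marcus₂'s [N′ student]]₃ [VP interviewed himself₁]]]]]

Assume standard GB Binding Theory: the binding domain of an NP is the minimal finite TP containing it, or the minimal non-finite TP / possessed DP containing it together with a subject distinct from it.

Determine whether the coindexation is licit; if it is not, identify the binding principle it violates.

Principle A

The two coindexed NPs are *Daniel₁* and *himself₁*.
*himself₁* is an anaphor. Principle A requires it to be bound within its binding domain — the embedded TP, whose subject is [Marcus₂'s student]₃.
Within that domain it is c-commanded by *[Marcus₂'s student]₃*, which does not share its index.
*Daniel₁* does c-command the anaphor, but from outside its binding domain.
The anaphor is unbound in its domain → Principle A violation.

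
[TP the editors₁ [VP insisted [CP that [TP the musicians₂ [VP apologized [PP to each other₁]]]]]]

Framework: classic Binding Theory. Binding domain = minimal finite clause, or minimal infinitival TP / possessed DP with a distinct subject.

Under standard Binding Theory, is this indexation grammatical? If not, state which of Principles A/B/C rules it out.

The two coindexed NPs are *the editors₁* and *each other₁*.
*each other₁* is an anaphor. Principle A requires it to be bound within its binding domain — the embedded TP, whose subject is the musicians₂.
Within that domain it is c-commanded by *the musicians₂*, which does not share its index.
*the editors₁* does c-command the anaphor, but from outside its binding domain.
The anaphor is unbound in its domain → Principle A violation.

Principle A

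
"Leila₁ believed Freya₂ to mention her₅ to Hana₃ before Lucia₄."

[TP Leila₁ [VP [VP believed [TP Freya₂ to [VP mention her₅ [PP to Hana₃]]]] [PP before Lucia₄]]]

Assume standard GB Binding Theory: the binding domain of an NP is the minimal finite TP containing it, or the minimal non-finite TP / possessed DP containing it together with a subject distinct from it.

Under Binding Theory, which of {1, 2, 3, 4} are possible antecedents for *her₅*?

{1, 4}

*her* is a pronoun, so Principle B applies: it must be free in its binding domain.
Binding domain of *her₅*: the embedded TP, whose subject is Freya₂.
*Leila₁* c-commands the pronoun but from outside its binding domain, and is not c-commanded by it → coindexation permitted.
*Freya₂* c-commands the pronoun within its binding domain → coindexation would violate Principle B.
*Hana₃*: the pronoun c-commands this R-expression → coindexation would violate Principle C on *Hana₃*.
*Lucia₄* and the pronoun do not c-command one another → neither Principle B nor Principle C is at stake; coindexation permitted.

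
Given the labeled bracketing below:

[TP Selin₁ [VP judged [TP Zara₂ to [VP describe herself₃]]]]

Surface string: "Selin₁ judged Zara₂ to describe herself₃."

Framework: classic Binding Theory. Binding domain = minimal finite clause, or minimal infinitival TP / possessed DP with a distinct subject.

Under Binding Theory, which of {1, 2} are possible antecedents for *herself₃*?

*herself* is an anaphor, so Principle A applies: it must be bound in its binding domain.
Binding domain of *herself₃*: the embedded TP, whose subject is Zara₂.
*Selin₁* c-commands the anaphor but is outside its binding domain → cannot satisfy Principle A.
*Zara₂* c-commands the anaphor within its binding domain → licit binder.

{2}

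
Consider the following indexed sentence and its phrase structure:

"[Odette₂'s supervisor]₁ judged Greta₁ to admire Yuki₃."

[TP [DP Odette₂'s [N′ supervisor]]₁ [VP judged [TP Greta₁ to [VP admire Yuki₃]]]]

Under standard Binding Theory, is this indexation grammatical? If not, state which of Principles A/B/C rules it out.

The two coindexed NPs are *[Odette₂'s supervisor]₁* and *Greta₁*.
*Greta₁* is an R-expression. Principle C requires it to be free everywhere.
*[Odette₂'s supervisor]₁* c-commands it and carries the same index.
The R-expression is bound → Principle C violation.

Principle C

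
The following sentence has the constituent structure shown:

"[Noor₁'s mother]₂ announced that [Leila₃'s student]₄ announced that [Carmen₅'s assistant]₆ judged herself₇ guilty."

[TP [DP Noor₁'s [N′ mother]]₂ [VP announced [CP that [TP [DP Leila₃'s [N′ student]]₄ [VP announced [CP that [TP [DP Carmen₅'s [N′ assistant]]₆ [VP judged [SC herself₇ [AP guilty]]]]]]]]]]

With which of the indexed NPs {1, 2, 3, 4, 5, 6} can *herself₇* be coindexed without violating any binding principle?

*herself* is an anaphor, so Principle A applies: it must be bound in its binding domain.
Binding domain of *herself₇*: the embedded TP, whose subject is [Carmen₅'s assistant]₆.
*Noor₁* does not c-command the anaphor → cannot bind it.
*[Noor₁'s mother]₂* c-commands the anaphor but is outside its binding domain → cannot satisfy Principle A.
*Leila₃* does not c-command the anaphor → cannot bind it.
*[Leila₃'s student]₄* c-commands the anaphor but is outside its binding domain → cannot satisfy Principle A.
*Carmen₅* does not c-command the anaphor → cannot bind it.
*[Carmen₅'s assistant]₆* c-commands the anaphor within its binding domain → licit binder.

{6}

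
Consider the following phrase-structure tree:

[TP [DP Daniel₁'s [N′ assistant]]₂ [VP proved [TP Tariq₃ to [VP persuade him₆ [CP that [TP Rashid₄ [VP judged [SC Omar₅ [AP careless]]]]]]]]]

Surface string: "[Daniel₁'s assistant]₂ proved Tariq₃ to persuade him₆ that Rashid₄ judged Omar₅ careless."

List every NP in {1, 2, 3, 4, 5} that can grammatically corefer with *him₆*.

{1, 2}

*him* is a pronoun, so Principle B applies: it must be free in its binding domain.
Binding domain of *him₆*: the embedded TP, whose subject is Tariq₃.
*Daniel₁* and the pronoun do not c-command one another → neither Principle B nor Principle C is at stake; coindexation permitted.
*[Daniel₁'s assistant]₂* c-commands the pronoun but from outside its binding domain, and is not c-commanded by it → coindexation permitted.
*Tariq₃* c-commands the pronoun within its binding domain → coindexation would violate Principle B.
*Rashid₄*: the pronoun c-commands this R-expression → coindexation would violate Principle C on *Rashid₄*.
*Omar₅*: the pronoun c-commands this R-expression → coindexation would violate Principle C on *Omar₅*.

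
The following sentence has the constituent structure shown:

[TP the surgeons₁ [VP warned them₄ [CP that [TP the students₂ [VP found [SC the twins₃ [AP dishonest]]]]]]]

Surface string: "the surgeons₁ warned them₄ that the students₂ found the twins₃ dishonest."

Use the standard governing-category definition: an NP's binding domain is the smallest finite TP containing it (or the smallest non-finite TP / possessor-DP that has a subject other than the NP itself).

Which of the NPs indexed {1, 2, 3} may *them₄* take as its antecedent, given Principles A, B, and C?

none

*them* is a pronoun, so Principle B applies: it must be free in its binding domain.
Binding domain of *them₄*: the matrix TP, whose subject is the surgeons₁.
*the surgeons₁* c-commands the pronoun within its binding domain → coindexation would violate Principle B.
*the students₂*: the pronoun c-commands this R-expression → coindexation would violate Principle C on *the students₂*.
*the twins₃*: the pronoun c-commands this R-expression → coindexation would violate Principle C on *the twins₃*.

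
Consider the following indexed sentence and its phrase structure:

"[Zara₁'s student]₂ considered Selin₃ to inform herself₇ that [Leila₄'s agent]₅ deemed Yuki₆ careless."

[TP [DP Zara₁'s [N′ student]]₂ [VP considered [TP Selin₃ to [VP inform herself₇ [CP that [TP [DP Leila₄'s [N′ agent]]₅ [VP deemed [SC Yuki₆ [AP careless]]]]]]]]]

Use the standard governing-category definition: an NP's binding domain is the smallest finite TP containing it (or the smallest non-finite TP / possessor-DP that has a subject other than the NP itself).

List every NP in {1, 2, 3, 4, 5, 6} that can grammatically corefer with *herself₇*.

*herself* is an anaphor, so Principle A applies: it must be bound in its binding domain.
Binding domain of *herself₇*: the embedded TP, whose subject is Selin₃.
*Zara₁* does not c-command the anaphor → cannot bind it.
*[Zara₁'s student]₂* c-commands the anaphor but is outside its binding domain → cannot satisfy Principle A.
*Selin₃* c-commands the anaphor within its binding domain → licit binder.
*Leila₄* does not c-command the anaphor → cannot bind it.
*[Leila₄'s agent]₅* does not c-command the anaphor → cannot bind it.
*Yuki₆* does not c-command the anaphor → cannot bind it.

{3}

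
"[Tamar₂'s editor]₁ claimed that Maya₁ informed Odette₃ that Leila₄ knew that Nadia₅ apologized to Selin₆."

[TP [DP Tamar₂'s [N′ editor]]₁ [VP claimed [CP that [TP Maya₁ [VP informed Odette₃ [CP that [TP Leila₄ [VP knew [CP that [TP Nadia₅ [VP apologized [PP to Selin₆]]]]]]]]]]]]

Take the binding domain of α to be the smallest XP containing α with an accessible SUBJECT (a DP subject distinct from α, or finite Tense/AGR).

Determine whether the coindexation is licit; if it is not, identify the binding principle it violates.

The two coindexed NPs are *[Tamar₂'s editor]₁* and *Maya₁*.
*Maya₁* is an R-expression. Principle C requires it to be free everywhere.
*[Tamar₂'s editor]₁* c-commands it and carries the same index.
The R-expression is bound → Principle C violation.

Principle C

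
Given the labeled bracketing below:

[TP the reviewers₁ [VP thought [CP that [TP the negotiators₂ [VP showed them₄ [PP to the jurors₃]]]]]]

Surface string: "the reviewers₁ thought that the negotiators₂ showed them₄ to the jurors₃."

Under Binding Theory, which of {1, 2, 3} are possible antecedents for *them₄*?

*them* is a pronoun, so Principle B applies: it must be free in its binding domain.
Binding domain of *them₄*: the embedded TP, whose subject is the negotiators₂.
*the reviewers₁* c-commands the pronoun but from outside its binding domain, and is not c-commanded by it → coindexation permitted.
*the negotiators₂* c-commands the pronoun within its binding domain → coindexation would violate Principle B.
*the jurors₃*: the pronoun c-commands this R-expression → coindexation would violate Principle C on *the jurors₃*.

{1}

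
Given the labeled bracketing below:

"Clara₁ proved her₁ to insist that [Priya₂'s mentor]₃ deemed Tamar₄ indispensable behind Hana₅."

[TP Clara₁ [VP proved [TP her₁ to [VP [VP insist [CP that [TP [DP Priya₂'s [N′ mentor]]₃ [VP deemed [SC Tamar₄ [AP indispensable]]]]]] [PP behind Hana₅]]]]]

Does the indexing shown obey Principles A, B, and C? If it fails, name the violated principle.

Principle B

The two coindexed NPs are *Clara₁* and *her₁*.
*her₁* is a pronoun. Its binding domain is the matrix TP, whose subject is Clara₁.
*Clara₁* c-commands it within that domain and carries the same index.
The pronoun is locally bound → Principle B violation.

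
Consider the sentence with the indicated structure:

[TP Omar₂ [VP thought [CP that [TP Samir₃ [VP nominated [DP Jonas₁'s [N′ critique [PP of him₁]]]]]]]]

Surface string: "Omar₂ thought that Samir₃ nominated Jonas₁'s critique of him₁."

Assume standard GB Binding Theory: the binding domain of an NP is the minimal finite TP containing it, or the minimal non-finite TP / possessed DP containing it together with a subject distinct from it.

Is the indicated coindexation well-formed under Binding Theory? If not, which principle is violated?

Principle B

The two coindexed NPs are *Jonas₁* and *him₁*.
*him₁* is a pronoun. Its binding domain is the possessed DP, whose subject is Jonas₁.
*Jonas₁* c-commands it within that domain and carries the same index.
The pronoun is locally bound → Principle B violation.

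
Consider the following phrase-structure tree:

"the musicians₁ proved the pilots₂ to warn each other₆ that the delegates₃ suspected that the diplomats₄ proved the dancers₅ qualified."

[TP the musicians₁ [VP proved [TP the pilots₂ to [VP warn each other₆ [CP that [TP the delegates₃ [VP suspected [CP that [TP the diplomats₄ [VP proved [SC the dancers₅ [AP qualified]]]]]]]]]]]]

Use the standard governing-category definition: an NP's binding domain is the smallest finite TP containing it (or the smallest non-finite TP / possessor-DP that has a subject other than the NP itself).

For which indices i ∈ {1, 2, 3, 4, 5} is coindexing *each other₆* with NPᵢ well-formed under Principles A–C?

*each other* is an anaphor, so Principle A applies: it must be bound in its binding domain.
Binding domain of *each other₆*: the embedded TP, whose subject is the pilots₂.
*the musicians₁* c-commands the anaphor but is outside its binding domain → cannot satisfy Principle A.
*the pilots₂* c-commands the anaphor within its binding domain → licit binder.
*the delegates₃* does not c-command the anaphor → cannot bind it.
*the diplomats₄* does not c-command the anaphor → cannot bind it.
*the dancers₅* does not c-command the anaphor → cannot bind it.

{2}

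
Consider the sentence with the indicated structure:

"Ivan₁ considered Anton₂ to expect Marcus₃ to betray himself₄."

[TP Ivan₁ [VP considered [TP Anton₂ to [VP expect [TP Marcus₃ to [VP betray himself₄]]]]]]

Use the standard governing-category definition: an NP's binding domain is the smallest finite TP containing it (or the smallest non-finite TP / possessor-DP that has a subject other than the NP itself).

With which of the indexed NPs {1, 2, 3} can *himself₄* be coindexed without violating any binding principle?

*himself* is an anaphor, so Principle A applies: it must be bound in its binding domain.
Binding domain of *himself₄*: the embedded TP, whose subject is Marcus₃.
*Ivan₁* c-commands the anaphor but is outside its binding domain → cannot satisfy Principle A.
*Anton₂* c-commands the anaphor but is outside its binding domain → cannot satisfy Principle A.
*Marcus₃* c-commands the anaphor within its binding domain → licit binder.

{3}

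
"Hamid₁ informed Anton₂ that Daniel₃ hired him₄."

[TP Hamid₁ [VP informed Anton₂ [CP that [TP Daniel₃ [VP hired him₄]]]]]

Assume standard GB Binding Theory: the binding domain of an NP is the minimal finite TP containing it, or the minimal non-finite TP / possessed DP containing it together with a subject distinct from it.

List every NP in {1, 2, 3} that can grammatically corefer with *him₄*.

{1, 2}

*him* is a pronoun, so Principle B applies: it must be free in its binding domain.
Binding domain of *him₄*: the embedded TP, whose subject is Daniel₃.
*Hamid₁* c-commands the pronoun but from outside its binding domain, and is not c-commanded by it → coindexation permitted.
*Anton₂* c-commands the pronoun but from outside its binding domain, and is not c-commanded by it → coindexation permitted.
*Daniel₃* c-commands the pronoun within its binding domain → coindexation would violate Principle B.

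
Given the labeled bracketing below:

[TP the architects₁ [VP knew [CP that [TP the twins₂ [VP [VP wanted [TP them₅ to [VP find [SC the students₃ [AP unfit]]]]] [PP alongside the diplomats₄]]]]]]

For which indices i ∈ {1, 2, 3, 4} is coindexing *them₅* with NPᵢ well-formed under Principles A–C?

*them* is a pronoun, so Principle B applies: it must be free in its binding domain.
Binding domain of *them₅*: the embedded TP, whose subject is the twins₂.
*the architects₁* c-commands the pronoun but from outside its binding domain, and is not c-commanded by it → coindexation permitted.
*the twins₂* c-commands the pronoun within its binding domain → coindexation would violate Principle B.
*the students₃*: the pronoun c-commands this R-expression → coindexation would violate Principle C on *the students₃*.
*the diplomats₄* and the pronoun do not c-command one another → neither Principle B nor Principle C is at stake; coindexation permitted.

{1, 4}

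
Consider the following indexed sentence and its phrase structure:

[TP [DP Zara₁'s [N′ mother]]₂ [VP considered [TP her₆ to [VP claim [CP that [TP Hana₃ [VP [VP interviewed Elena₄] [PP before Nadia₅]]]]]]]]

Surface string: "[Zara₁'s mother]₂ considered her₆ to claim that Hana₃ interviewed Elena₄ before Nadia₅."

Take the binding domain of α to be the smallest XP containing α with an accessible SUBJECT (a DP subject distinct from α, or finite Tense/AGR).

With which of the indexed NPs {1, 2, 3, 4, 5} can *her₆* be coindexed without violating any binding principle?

{1}

*her* is a pronoun, so Principle B applies: it must be free in its binding domain.
Binding domain of *her₆*: the matrix TP, whose subject is [Zara₁'s mother]₂.
*Zara₁* and the pronoun do not c-command one another → neither Principle B nor Principle C is at stake; coindexation permitted.
*[Zara₁'s mother]₂* c-commands the pronoun within its binding domain → coindexation would violate Principle B.
*Hana₃*: the pronoun c-commands this R-expression → coindexation would violate Principle C on *Hana₃*.
*Elena₄*: the pronoun c-commands this R-expression → coindexation would violate Principle C on *Elena₄*.
*Nadia₅*: the pronoun c-commands this R-expression → coindexation would violate Principle C on *Nadia₅*.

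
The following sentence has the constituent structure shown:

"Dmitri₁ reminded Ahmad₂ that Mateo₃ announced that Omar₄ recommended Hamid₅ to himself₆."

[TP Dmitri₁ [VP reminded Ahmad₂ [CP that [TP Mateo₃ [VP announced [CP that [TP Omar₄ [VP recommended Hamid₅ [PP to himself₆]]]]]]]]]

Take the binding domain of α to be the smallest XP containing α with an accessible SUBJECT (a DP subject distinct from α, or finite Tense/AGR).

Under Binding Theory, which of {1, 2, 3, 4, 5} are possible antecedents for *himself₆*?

{4, 5}

*himself* is an anaphor, so Principle A applies: it must be bound in its binding domain.
Binding domain of *himself₆*: the embedded TP, whose subject is Omar₄.
*Dmitri₁* c-commands the anaphor but is outside its binding domain → cannot satisfy Principle A.
*Ahmad₂* c-commands the anaphor but is outside its binding domain → cannot satisfy Principle A.
*Mateo₃* c-commands the anaphor but is outside its binding domain → cannot satisfy Principle A.
*Omar₄* c-commands the anaphor within its binding domain → licit binder.
*Hamid₅* c-commands the anaphor within its binding domain → licit binder.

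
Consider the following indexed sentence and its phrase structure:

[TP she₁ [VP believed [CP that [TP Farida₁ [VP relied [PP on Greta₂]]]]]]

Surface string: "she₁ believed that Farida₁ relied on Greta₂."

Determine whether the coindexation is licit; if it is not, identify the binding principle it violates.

The two coindexed NPs are *she₁* and *Farida₁*.
*Farida₁* is an R-expression. Principle C requires it to be free everywhere.
*she₁* c-commands it and carries the same index.
The R-expression is bound → Principle C violation.

Principle C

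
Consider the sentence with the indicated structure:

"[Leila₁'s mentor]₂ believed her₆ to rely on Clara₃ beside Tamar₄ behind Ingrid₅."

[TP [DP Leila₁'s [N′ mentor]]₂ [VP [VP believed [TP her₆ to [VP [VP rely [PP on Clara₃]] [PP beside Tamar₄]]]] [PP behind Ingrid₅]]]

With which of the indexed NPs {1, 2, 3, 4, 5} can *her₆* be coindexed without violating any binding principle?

{1, 5}

*her* is a pronoun, so Principle B applies: it must be free in its binding domain.
Binding domain of *her₆*: the matrix TP, whose subject is [Leila₁'s mentor]₂.
*Leila₁* and the pronoun do not c-command one another → neither Principle B nor Principle C is at stake; coindexation permitted.
*[Leila₁'s mentor]₂* c-commands the pronoun within its binding domain → coindexation would violate Principle B.
*Clara₃*: the pronoun c-commands this R-expression → coindexation would violate Principle C on *Clara₃*.
*Tamar₄*: the pronoun c-commands this R-expression → coindexation would violate Principle C on *Tamar₄*.
*Ingrid₅* and the pronoun do not c-command one another → neither Principle B nor Principle C is at stake; coindexation permitted.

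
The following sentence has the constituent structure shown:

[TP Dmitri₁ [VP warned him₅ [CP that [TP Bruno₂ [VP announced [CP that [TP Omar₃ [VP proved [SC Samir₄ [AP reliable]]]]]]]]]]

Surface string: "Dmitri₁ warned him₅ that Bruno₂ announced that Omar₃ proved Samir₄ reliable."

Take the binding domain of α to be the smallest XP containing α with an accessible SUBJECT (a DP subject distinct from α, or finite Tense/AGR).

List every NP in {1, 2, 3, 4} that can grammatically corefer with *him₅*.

*him* is a pronoun, so Principle B applies: it must be free in its binding domain.
Binding domain of *him₅*: the matrix TP, whose subject is Dmitri₁.
*Dmitri₁* c-commands the pronoun within its binding domain → coindexation would violate Principle B.
*Bruno₂*: the pronoun c-commands this R-expression → coindexation would violate Principle C on *Bruno₂*.
*Omar₃*: the pronoun c-commands this R-expression → coindexation would violate Principle C on *Omar₃*.
*Samir₄*: the pronoun c-commands this R-expression → coindexation would violate Principle C on *Samir₄*.

none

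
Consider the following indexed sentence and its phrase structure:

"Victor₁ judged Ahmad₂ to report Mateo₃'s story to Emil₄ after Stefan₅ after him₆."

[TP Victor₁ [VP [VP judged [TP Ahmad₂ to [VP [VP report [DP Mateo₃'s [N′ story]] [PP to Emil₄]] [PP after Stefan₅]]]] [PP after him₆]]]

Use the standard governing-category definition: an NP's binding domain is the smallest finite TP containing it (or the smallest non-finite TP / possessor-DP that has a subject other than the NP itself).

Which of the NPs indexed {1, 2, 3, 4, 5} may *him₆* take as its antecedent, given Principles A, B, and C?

{2, 3, 4, 5}

*him* is a pronoun, so Principle B applies: it must be free in its binding domain.
Binding domain of *him₆*: the matrix TP, whose subject is Victor₁.
*Victor₁* c-commands the pronoun within its binding domain → coindexation would violate Principle B.
*Ahmad₂* and the pronoun do not c-command one another → neither Principle B nor Principle C is at stake; coindexation permitted.
*Mateo₃* and the pronoun do not c-command one another → neither Principle B nor Principle C is at stake; coindexation permitted.
*Emil₄* and the pronoun do not c-command one another → neither Principle B nor Principle C is at stake; coindexation permitted.
*Stefan₅* and the pronoun do not c-command one another → neither Principle B nor Principle C is at stake; coindexation permitted.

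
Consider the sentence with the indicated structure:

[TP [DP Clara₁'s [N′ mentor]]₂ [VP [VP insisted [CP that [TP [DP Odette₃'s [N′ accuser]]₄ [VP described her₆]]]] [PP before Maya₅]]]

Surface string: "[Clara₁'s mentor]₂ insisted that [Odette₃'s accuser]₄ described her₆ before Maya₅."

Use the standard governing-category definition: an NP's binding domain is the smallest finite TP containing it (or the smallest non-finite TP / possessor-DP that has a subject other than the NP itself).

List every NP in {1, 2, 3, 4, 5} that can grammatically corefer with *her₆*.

{1, 2, 3, 5}

*her* is a pronoun, so Principle B applies: it must be free in its binding domain.
Binding domain of *her₆*: the embedded TP, whose subject is [Odette₃'s accuser]₄.
*Clara₁* and the pronoun do not c-command one another → neither Principle B nor Principle C is at stake; coindexation permitted.
*[Clara₁'s mentor]₂* c-commands the pronoun but from outside its binding domain, and is not c-commanded by it → coindexation permitted.
*Odette₃* and the pronoun do not c-command one another → neither Principle B nor Principle C is at stake; coindexation permitted.
*[Odette₃'s accuser]₄* c-commands the pronoun within its binding domain → coindexation would violate Principle B.
*Maya₅* and the pronoun do not c-command one another → neither Principle B nor Principle C is at stake; coindexation permitted.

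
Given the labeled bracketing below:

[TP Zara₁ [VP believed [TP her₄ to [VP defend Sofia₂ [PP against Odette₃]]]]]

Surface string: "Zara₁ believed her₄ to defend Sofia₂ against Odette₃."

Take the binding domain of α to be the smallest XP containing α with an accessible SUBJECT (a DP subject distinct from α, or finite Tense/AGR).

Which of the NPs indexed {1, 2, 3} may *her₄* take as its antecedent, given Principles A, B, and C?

*her* is a pronoun, so Principle B applies: it must be free in its binding domain.
Binding domain of *her₄*: the matrix TP, whose subject is Zara₁.
*Zara₁* c-commands the pronoun within its binding domain → coindexation would violate Principle B.
*Sofia₂*: the pronoun c-commands this R-expression → coindexation would violate Principle C on *Sofia₂*.
*Odette₃*: the pronoun c-commands this R-expression → coindexation would violate Principle C on *Odette₃*.

none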